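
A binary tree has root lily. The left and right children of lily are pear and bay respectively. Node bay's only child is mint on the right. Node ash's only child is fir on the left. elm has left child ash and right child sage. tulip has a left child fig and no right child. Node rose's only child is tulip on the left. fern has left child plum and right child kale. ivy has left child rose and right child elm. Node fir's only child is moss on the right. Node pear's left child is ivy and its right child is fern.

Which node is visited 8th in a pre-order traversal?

ash

Pre-order visits the node, then its left subtree, then its right subtree.
Visit lily.
At lily: go left to pear.
  Visit pear.
  At pear: go left to ivy.
    Visit ivy.
    At ivy: go left to rose.
      Visit rose.
      At rose: go left to tulip.
        Visit tulip.
        At tulip: go left to fig.
          fig is a leaf — visit fig.
        At tulip: no right child.
      At rose: no right child.
    At ivy: go right to elm.
      Visit elm.
      At elm: go left to ash.
        Visit ash.
        At ash: go left to fir.
          Visit fir.
          At fir: no left child.
          At fir: go right to moss.
            moss is a leaf — visit moss.
        At ash: no right child.
      At elm: go right to sage.
        sage is a leaf — visit sage.
  At pear: go right to fern.
    Visit fern.
    At fern: go left to plum.
      plum is a leaf — visit plum.
    At fern: go right to kale.
      kale is a leaf — visit kale.
At lily: go right to bay.
  Visit bay.
  At bay: no left child.
  At bay: go right to mint.
    mint is a leaf — visit mint.
Full pre-order sequence: lily, pear, ivy, rose, tulip, fig, elm, ash, fir, moss, sage, fern, plum, kale, bay, mint.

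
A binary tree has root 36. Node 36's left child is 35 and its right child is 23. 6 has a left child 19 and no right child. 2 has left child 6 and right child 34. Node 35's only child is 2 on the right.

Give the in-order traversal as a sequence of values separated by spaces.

In-order visits the left subtree, then the node, then the right subtree.
At 36: go left to 35.
  At 35: no left child.
  Visit 35.
  At 35: go right to 2.
    At 2: go left to 6.
      At 6: go left to 19.
        19 is a leaf — visit 19.
      Visit 6.
      At 6: no right child.
    Visit 2.
    At 2: go right to 34.
      34 is a leaf — visit 34.
Visit 36.
At 36: go right to 23.
  23 is a leaf — visit 23.

35 19 6 2 34 36 23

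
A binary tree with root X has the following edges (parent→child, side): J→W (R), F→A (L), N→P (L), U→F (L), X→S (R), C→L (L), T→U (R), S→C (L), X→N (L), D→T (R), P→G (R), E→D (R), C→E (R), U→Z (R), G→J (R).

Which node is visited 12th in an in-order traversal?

In-order visits the left subtree, then the node, then the right subtree.
At X: go left to N.
  At N: go left to P.
    At P: no left child.
    Visit P.
    At P: go right to G.
      At G: no left child.
      Visit G.
      At G: go right to J.
        At J: no left child.
        Visit J.
        At J: go right to W.
          W is a leaf — visit W.
  Visit N.
  At N: no right child.
Visit X.
At X: go right to S.
  At S: go left to C.
    At C: go left to L.
      L is a leaf — visit L.
    Visit C.
    At C: go right to E.
      At E: no left child.
      Visit E.
      At E: go right to D.
        At D: no left child.
        Visit D.
        At D: go right to T.
          At T: no left child.
          Visit T.
          At T: go right to U.
            At U: go left to F.
              At F: go left to A.
                A is a leaf — visit A.
              Visit F.
              At F: no right child.
            Visit U.
            At U: go right to Z.
              Z is a leaf — visit Z.
  Visit S.
  At S: no right child.
Full in-order sequence: P, G, J, W, N, X, L, C, E, D, T, A, F, U, Z, S.

A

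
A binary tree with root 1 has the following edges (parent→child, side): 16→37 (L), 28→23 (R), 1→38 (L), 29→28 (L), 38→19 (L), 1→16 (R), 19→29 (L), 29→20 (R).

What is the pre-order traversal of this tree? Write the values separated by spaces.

1 38 19 29 28 23 20 16 37

Pre-order visits the node, then its left subtree, then its right subtree.
Visit 1.
At 1: go left to 38.
  Visit 38.
  At 38: go left to 19.
    Visit 19.
    At 19: go left to 29.
      Visit 29.
      At 29: go left to 28.
        Visit 28.
        At 28: no left child.
        At 28: go right to 23.
          23 is a leaf — visit 23.
      At 29: go right to 20.
        20 is a leaf — visit 20.
    At 19: no right child.
  At 38: no right child.
At 1: go right to 16.
  Visit 16.
  At 16: go left to 37.
    37 is a leaf — visit 37.
  At 16: no right child.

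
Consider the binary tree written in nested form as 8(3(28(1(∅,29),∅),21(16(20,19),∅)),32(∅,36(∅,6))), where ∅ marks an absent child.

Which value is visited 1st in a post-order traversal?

29

Post-order visits the left subtree, then the right subtree, then the node.
At 8: go left to 3.
  At 3: go left to 28.
    At 28: go left to 1.
      At 1: no left child.
      At 1: go right to 29.
        29 is a leaf — visit 29.
      Visit 1.
    At 28: no right child.
    Visit 28.
  At 3: go right to 21.
    At 21: go left to 16.
      At 16: go left to 20.
        20 is a leaf — visit 20.
      At 16: go right to 19.
        19 is a leaf — visit 19.
      Visit 16.
    At 21: no right child.
    Visit 21.
  Visit 3.
At 8: go right to 32.
  At 32: no left child.
  At 32: go right to 36.
    At 36: no left child.
    At 36: go right to 6.
      6 is a leaf — visit 6.
    Visit 36.
  Visit 32.
Visit 8.
Full post-order sequence: 29, 1, 28, 20, 19, 16, 21, 3, 6, 36, 32, 8.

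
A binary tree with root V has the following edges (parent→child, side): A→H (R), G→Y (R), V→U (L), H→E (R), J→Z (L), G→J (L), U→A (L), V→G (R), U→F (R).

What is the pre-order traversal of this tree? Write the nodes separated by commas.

V, U, A, H, E, F, G, J, Z, Y

Pre-order visits the node, then its left subtree, then its right subtree.
Visit V.
At V: go left to U.
  Visit U.
  At U: go left to A.
    Visit A.
    At A: no left child.
    At A: go right to H.
      Visit H.
      At H: no left child.
      At H: go right to E.
        E is a leaf — visit E.
  At U: go right to F.
    F is a leaf — visit F.
At V: go right to G.
  Visit G.
  At G: go left to J.
    Visit J.
    At J: go left to Z.
      Z is a leaf — visit Z.
    At J: no right child.
  At G: go right to Y.
    Y is a leaf — visit Y.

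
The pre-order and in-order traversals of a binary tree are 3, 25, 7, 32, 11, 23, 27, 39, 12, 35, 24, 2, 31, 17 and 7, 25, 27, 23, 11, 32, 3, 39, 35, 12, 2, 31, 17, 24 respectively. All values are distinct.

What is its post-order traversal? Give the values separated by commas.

7, 27, 23, 11, 32, 25, 35, 17, 31, 2, 24, 12, 39, 3

The first element of pre-order is the root; it splits in-order into left and right subtrees.
Root 3: left subtree has 6 nodes {7, 25, 27, 23, 11, 32}, right has 7 {39, 35, 12, 2, 31, 17, 24}.
  Root 25: left subtree has 1 node {7}, right has 4 {27, 23, 11, 32}.
    Root 32: left subtree has 3 nodes {27, 23, 11}, right has 0 { }.
      Root 11: left subtree has 2 nodes {27, 23}, right has 0 { }.
        Root 23: left subtree has 1 node {27}, right has 0 { }.
  Root 39: left subtree has 0 nodes { }, right has 6 {35, 12, 2, 31, 17, 24}.
    Root 12: left subtree has 1 node {35}, right has 4 {2, 31, 17, 24}.
      Root 24: left subtree has 3 nodes {2, 31, 17}, right has 0 { }.
        Root 2: left subtree has 0 nodes { }, right has 2 {31, 17}.
          Root 31: left subtree has 0 nodes { }, right has 1 {17}.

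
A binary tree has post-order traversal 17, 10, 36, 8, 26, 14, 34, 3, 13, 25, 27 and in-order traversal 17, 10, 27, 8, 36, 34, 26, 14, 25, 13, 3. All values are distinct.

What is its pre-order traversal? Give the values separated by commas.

27, 10, 17, 25, 34, 8, 36, 14, 26, 13, 3

The last element of post-order is the root; it splits in-order into left and right subtrees.
Root 27: left subtree has 2 nodes {17, 10}, right has 8 {8, 36, 34, 26, 14, 25, 13, 3}.
  Root 10: left subtree has 1 node {17}, right has 0 { }.
  Root 25: left subtree has 5 nodes {8, 36, 34, 26, 14}, right has 2 {13, 3}.
    Root 34: left subtree has 2 nodes {8, 36}, right has 2 {26, 14}.
      Root 8: left subtree has 0 nodes { }, right has 1 {36}.
      Root 14: left subtree has 1 node {26}, right has 0 { }.
    Root 13: left subtree has 0 nodes { }, right has 1 {3}.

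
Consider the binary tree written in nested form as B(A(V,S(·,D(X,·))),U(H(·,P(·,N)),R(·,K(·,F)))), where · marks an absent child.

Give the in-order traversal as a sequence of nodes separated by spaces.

V A S X D B H P N U R K F

In-order visits the left subtree, then the node, then the right subtree.
At B: go left to A.
  At A: go left to V.
    V is a leaf — visit V.
  Visit A.
  At A: go right to S.
    At S: no left child.
    Visit S.
    At S: go right to D.
      At D: go left to X.
        X is a leaf — visit X.
      Visit D.
      At D: no right child.
Visit B.
At B: go right to U.
  At U: go left to H.
    At H: no left child.
    Visit H.
    At H: go right to P.
      At P: no left child.
      Visit P.
      At P: go right to N.
        N is a leaf — visit N.
  Visit U.
  At U: go right to R.
    At R: no left child.
    Visit R.
    At R: go right to K.
      At K: no left child.
      Visit K.
      At K: go right to F.
        F is a leaf — visit F.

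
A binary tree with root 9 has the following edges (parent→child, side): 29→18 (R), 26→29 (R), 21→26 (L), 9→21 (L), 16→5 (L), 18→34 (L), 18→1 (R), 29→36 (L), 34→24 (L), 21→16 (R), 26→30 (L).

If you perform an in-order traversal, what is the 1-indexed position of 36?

In-order visits the left subtree, then the node, then the right subtree.
At 9: go left to 21.
  At 21: go left to 26.
    At 26: go left to 30.
      30 is a leaf — visit 30.
    Visit 26.
    At 26: go right to 29.
      At 29: go left to 36.
        36 is a leaf — visit 36.
      Visit 29.
      At 29: go right to 18.
        At 18: go left to 34.
          At 34: go left to 24.
            24 is a leaf — visit 24.
          Visit 34.
          At 34: no right child.
        Visit 18.
        At 18: go right to 1.
          1 is a leaf — visit 1.
  Visit 21.
  At 21: go right to 16.
    At 16: go left to 5.
      5 is a leaf — visit 5.
    Visit 16.
    At 16: no right child.
Visit 9.
At 9: no right child.
Full in-order sequence: 30, 26, 36, 29, 24, 34, 18, 1, 21, 5, 16, 9.

3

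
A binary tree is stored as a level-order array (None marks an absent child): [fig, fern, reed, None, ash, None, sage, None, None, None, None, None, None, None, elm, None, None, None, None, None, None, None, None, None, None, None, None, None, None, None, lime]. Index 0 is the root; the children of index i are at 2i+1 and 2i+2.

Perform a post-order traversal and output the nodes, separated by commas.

ash, fern, lime, elm, sage, reed, fig

Post-order visits the left subtree, then the right subtree, then the node.
At fig: go left to fern.
  At fern: no left child.
  At fern: go right to ash.
    ash is a leaf — visit ash.
  Visit fern.
At fig: go right to reed.
  At reed: no left child.
  At reed: go right to sage.
    At sage: no left child.
    At sage: go right to elm.
      At elm: no left child.
      At elm: go right to lime.
        lime is a leaf — visit lime.
      Visit elm.
    Visit sage.
  Visit reed.
Visit fig.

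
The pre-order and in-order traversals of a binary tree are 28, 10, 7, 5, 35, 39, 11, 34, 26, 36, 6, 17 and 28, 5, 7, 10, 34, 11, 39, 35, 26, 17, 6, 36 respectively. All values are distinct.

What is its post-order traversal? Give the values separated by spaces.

The first element of pre-order is the root; it splits in-order into left and right subtrees.
Root 28: left subtree has 0 nodes { }, right has 11 {5, 7, 10, 34, 11, 39, 35, 26, 17, 6, 36}.
  Root 10: left subtree has 2 nodes {5, 7}, right has 8 {34, 11, 39, 35, 26, 17, 6, 36}.
    Root 7: left subtree has 1 node {5}, right has 0 { }.
    Root 35: left subtree has 3 nodes {34, 11, 39}, right has 4 {26, 17, 6, 36}.
      Root 39: left subtree has 2 nodes {34, 11}, right has 0 { }.
        Root 11: left subtree has 1 node {34}, right has 0 { }.
      Root 26: left subtree has 0 nodes { }, right has 3 {17, 6, 36}.
        Root 36: left subtree has 2 nodes {17, 6}, right has 0 { }.
          Root 6: left subtree has 1 node {17}, right has 0 { }.

5 7 34 11 39 17 6 36 26 35 10 28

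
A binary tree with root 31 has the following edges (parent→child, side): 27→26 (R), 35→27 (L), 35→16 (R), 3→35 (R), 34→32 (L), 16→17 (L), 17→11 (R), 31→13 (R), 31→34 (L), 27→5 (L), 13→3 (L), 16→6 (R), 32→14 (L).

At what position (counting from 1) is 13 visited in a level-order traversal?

3

Level-order visits nodes level by level from the root, left to right within each level.
Level 0: 31
Level 1: 34, 13
Level 2: 32, 3
Level 3: 14, 35
Level 4: 27, 16
Level 5: 5, 26, 17, 6
Level 6: 11
Full level-order sequence: 31, 34, 13, 32, 3, 14, 35, 27, 16, 5, 26, 17, 6, 11.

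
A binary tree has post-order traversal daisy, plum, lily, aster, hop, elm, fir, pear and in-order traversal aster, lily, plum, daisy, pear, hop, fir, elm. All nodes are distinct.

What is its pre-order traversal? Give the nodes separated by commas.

The last element of post-order is the root; it splits in-order into left and right subtrees.
Root pear: left subtree has 4 nodes {aster, lily, plum, daisy}, right has 3 {hop, fir, elm}.
  Root aster: left subtree has 0 nodes { }, right has 3 {lily, plum, daisy}.
    Root lily: left subtree has 0 nodes { }, right has 2 {plum, daisy}.
      Root plum: left subtree has 0 nodes { }, right has 1 {daisy}.
  Root fir: left subtree has 1 node {hop}, right has 1 {elm}.

pear, aster, lily, plum, daisy, fir, hop, elm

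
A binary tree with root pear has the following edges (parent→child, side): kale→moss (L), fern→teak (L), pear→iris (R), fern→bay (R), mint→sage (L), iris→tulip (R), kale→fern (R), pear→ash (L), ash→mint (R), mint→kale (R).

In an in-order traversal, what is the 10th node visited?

In-order visits the left subtree, then the node, then the right subtree.
At pear: go left to ash.
  At ash: no left child.
  Visit ash.
  At ash: go right to mint.
    At mint: go left to sage.
      sage is a leaf — visit sage.
    Visit mint.
    At mint: go right to kale.
      At kale: go left to moss.
        moss is a leaf — visit moss.
      Visit kale.
      At kale: go right to fern.
        At fern: go left to teak.
          teak is a leaf — visit teak.
        Visit fern.
        At fern: go right to bay.
          bay is a leaf — visit bay.
Visit pear.
At pear: go right to iris.
  At iris: no left child.
  Visit iris.
  At iris: go right to tulip.
    tulip is a leaf — visit tulip.
Full in-order sequence: ash, sage, mint, moss, kale, teak, fern, bay, pear, iris, tulip.

iris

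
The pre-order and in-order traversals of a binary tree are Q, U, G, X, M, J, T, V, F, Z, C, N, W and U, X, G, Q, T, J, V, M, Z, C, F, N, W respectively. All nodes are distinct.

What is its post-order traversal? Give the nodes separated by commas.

X, G, U, T, V, J, C, Z, W, N, F, M, Q

The first element of pre-order is the root; it splits in-order into left and right subtrees.
Root Q: left subtree has 3 nodes {U, X, G}, right has 9 {T, J, V, M, Z, C, F, N, W}.
  Root U: left subtree has 0 nodes { }, right has 2 {X, G}.
    Root G: left subtree has 1 node {X}, right has 0 { }.
  Root M: left subtree has 3 nodes {T, J, V}, right has 5 {Z, C, F, N, W}.
    Root J: left subtree has 1 node {T}, right has 1 {V}.
    Root F: left subtree has 2 nodes {Z, C}, right has 2 {N, W}.
      Root Z: left subtree has 0 nodes { }, right has 1 {C}.
      Root N: left subtree has 0 nodes { }, right has 1 {W}.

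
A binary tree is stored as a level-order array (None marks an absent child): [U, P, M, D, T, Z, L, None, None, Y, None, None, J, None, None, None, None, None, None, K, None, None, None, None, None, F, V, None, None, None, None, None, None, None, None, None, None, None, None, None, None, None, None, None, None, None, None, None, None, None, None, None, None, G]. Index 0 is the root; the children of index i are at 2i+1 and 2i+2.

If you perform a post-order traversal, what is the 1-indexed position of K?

2

Post-order visits the left subtree, then the right subtree, then the node.
At U: go left to P.
  At P: go left to D.
    D is a leaf — visit D.
  At P: go right to T.
    At T: go left to Y.
      At Y: go left to K.
        K is a leaf — visit K.
      At Y: no right child.
      Visit Y.
    At T: no right child.
    Visit T.
  Visit P.
At U: go right to M.
  At M: go left to Z.
    At Z: no left child.
    At Z: go right to J.
      At J: go left to F.
        F is a leaf — visit F.
      At J: go right to V.
        At V: go left to G.
          G is a leaf — visit G.
        At V: no right child.
        Visit V.
      Visit J.
    Visit Z.
  At M: go right to L.
    L is a leaf — visit L.
  Visit M.
Visit U.
Full post-order sequence: D, K, Y, T, P, F, G, V, J, Z, L, M, U.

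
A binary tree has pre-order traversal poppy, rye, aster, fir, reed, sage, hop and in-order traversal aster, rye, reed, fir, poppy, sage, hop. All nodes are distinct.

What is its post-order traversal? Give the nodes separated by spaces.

aster reed fir rye hop sage poppy

The first element of pre-order is the root; it splits in-order into left and right subtrees.
Root poppy: left subtree has 4 nodes {aster, rye, reed, fir}, right has 2 {sage, hop}.
  Root rye: left subtree has 1 node {aster}, right has 2 {reed, fir}.
    Root fir: left subtree has 1 node {reed}, right has 0 { }.
  Root sage: left subtree has 0 nodes { }, right has 1 {hop}.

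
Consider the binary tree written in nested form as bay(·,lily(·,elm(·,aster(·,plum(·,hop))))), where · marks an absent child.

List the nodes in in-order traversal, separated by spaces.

bay lily elm aster plum hop

In-order visits the left subtree, then the node, then the right subtree.
At bay: no left child.
Visit bay.
At bay: go right to lily.
  At lily: no left child.
  Visit lily.
  At lily: go right to elm.
    At elm: no left child.
    Visit elm.
    At elm: go right to aster.
      At aster: no left child.
      Visit aster.
      At aster: go right to plum.
        At plum: no left child.
        Visit plum.
        At plum: go right to hop.
          hop is a leaf — visit hop.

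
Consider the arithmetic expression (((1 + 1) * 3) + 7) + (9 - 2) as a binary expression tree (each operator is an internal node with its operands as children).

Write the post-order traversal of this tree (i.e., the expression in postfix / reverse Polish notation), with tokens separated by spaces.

1 1 + 3 * 7 + 9 2 - +

Post-order on an expression tree gives postfix notation: for each operator, emit left operand, right operand, then the operator.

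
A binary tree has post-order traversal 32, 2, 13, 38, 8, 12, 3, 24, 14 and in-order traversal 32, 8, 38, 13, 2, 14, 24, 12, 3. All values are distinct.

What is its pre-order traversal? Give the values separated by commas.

The last element of post-order is the root; it splits in-order into left and right subtrees.
Root 14: left subtree has 5 nodes {32, 8, 38, 13, 2}, right has 3 {24, 12, 3}.
  Root 8: left subtree has 1 node {32}, right has 3 {38, 13, 2}.
    Root 38: left subtree has 0 nodes { }, right has 2 {13, 2}.
      Root 13: left subtree has 0 nodes { }, right has 1 {2}.
  Root 24: left subtree has 0 nodes { }, right has 2 {12, 3}.
    Root 3: left subtree has 1 node {12}, right has 0 { }.

14, 8, 32, 38, 13, 2, 24, 3, 12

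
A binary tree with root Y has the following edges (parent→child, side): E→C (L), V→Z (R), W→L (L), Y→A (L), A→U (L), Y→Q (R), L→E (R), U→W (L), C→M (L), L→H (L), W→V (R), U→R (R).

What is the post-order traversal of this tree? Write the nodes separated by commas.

Post-order visits the left subtree, then the right subtree, then the node.
At Y: go left to A.
  At A: go left to U.
    At U: go left to W.
      At W: go left to L.
        At L: go left to H.
          H is a leaf — visit H.
        At L: go right to E.
          At E: go left to C.
            At C: go left to M.
              M is a leaf — visit M.
            At C: no right child.
            Visit C.
          At E: no right child.
          Visit E.
        Visit L.
      At W: go right to V.
        At V: no left child.
        At V: go right to Z.
          Z is a leaf — visit Z.
        Visit V.
      Visit W.
    At U: go right to R.
      R is a leaf — visit R.
    Visit U.
  At A: no right child.
  Visit A.
At Y: go right to Q.
  Q is a leaf — visit Q.
Visit Y.

H, M, C, E, L, Z, V, W, R, U, A, Q, Y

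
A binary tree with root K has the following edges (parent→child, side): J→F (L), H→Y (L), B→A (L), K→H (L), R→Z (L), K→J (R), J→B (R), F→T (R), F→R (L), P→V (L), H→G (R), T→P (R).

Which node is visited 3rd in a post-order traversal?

Post-order visits the left subtree, then the right subtree, then the node.
At K: go left to H.
  At H: go left to Y.
    Y is a leaf — visit Y.
  At H: go right to G.
    G is a leaf — visit G.
  Visit H.
At K: go right to J.
  At J: go left to F.
    At F: go left to R.
      At R: go left to Z.
        Z is a leaf — visit Z.
      At R: no right child.
      Visit R.
    At F: go right to T.
      At T: no left child.
      At T: go right to P.
        At P: go left to V.
          V is a leaf — visit V.
        At P: no right child.
        Visit P.
      Visit T.
    Visit F.
  At J: go right to B.
    At B: go left to A.
      A is a leaf — visit A.
    At B: no right child.
    Visit B.
  Visit J.
Visit K.
Full post-order sequence: Y, G, H, Z, R, V, P, T, F, A, B, J, K.

H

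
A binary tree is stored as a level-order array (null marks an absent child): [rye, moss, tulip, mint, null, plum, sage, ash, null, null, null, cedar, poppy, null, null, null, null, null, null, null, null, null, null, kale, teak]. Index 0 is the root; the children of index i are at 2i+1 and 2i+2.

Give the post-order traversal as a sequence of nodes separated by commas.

Post-order visits the left subtree, then the right subtree, then the node.
At rye: go left to moss.
  At moss: go left to mint.
    At mint: go left to ash.
      ash is a leaf — visit ash.
    At mint: no right child.
    Visit mint.
  At moss: no right child.
  Visit moss.
At rye: go right to tulip.
  At tulip: go left to plum.
    At plum: go left to cedar.
      At cedar: go left to kale.
        kale is a leaf — visit kale.
      At cedar: go right to teak.
        teak is a leaf — visit teak.
      Visit cedar.
    At plum: go right to poppy.
      poppy is a leaf — visit poppy.
    Visit plum.
  At tulip: go right to sage.
    sage is a leaf — visit sage.
  Visit tulip.
Visit rye.

ash, mint, moss, kale, teak, cedar, poppy, plum, sage, tulip, rye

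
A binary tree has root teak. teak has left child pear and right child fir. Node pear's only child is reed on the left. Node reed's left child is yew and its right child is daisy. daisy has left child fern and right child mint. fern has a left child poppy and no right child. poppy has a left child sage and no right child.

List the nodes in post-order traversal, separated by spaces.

yew sage poppy fern mint daisy reed pear fir teak

Post-order visits the left subtree, then the right subtree, then the node.
At teak: go left to pear.
  At pear: go left to reed.
    At reed: go left to yew.
      yew is a leaf — visit yew.
    At reed: go right to daisy.
      At daisy: go left to fern.
        At fern: go left to poppy.
          At poppy: go left to sage.
            sage is a leaf — visit sage.
          At poppy: no right child.
          Visit poppy.
        At fern: no right child.
        Visit fern.
      At daisy: go right to mint.
        mint is a leaf — visit mint.
      Visit daisy.
    Visit reed.
  At pear: no right child.
  Visit pear.
At teak: go right to fir.
  fir is a leaf — visit fir.
Visit teak.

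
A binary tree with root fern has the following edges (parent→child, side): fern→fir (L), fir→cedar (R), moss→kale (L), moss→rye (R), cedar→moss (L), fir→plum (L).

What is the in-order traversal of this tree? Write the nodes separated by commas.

In-order visits the left subtree, then the node, then the right subtree.
At fern: go left to fir.
  At fir: go left to plum.
    plum is a leaf — visit plum.
  Visit fir.
  At fir: go right to cedar.
    At cedar: go left to moss.
      At moss: go left to kale.
        kale is a leaf — visit kale.
      Visit moss.
      At moss: go right to rye.
        rye is a leaf — visit rye.
    Visit cedar.
    At cedar: no right child.
Visit fern.
At fern: no right child.

plum, fir, kale, moss, rye, cedar, fern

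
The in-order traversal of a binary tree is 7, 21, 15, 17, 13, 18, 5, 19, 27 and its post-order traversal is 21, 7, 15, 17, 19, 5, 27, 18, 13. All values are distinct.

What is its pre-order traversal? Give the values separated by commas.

The last element of post-order is the root; it splits in-order into left and right subtrees.
Root 13: left subtree has 4 nodes {7, 21, 15, 17}, right has 4 {18, 5, 19, 27}.
  Root 17: left subtree has 3 nodes {7, 21, 15}, right has 0 { }.
    Root 15: left subtree has 2 nodes {7, 21}, right has 0 { }.
      Root 7: left subtree has 0 nodes { }, right has 1 {21}.
  Root 18: left subtree has 0 nodes { }, right has 3 {5, 19, 27}.
    Root 27: left subtree has 2 nodes {5, 19}, right has 0 { }.
      Root 5: left subtree has 0 nodes { }, right has 1 {19}.

13, 17, 15, 7, 21, 18, 27, 5, 19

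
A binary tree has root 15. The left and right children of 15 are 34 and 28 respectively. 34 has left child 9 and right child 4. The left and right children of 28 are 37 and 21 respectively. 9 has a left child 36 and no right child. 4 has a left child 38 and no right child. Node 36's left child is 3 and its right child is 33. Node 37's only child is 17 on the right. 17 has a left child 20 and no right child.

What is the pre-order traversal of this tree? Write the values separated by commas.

15, 34, 9, 36, 3, 33, 4, 38, 28, 37, 17, 20, 21

Pre-order visits the node, then its left subtree, then its right subtree.
Visit 15.
At 15: go left to 34.
  Visit 34.
  At 34: go left to 9.
    Visit 9.
    At 9: go left to 36.
      Visit 36.
      At 36: go left to 3.
        3 is a leaf — visit 3.
      At 36: go right to 33.
        33 is a leaf — visit 33.
    At 9: no right child.
  At 34: go right to 4.
    Visit 4.
    At 4: go left to 38.
      38 is a leaf — visit 38.
    At 4: no right child.
At 15: go right to 28.
  Visit 28.
  At 28: go left to 37.
    Visit 37.
    At 37: no left child.
    At 37: go right to 17.
      Visit 17.
      At 17: go left to 20.
        20 is a leaf — visit 20.
      At 17: no right child.
  At 28: go right to 21.
    21 is a leaf — visit 21.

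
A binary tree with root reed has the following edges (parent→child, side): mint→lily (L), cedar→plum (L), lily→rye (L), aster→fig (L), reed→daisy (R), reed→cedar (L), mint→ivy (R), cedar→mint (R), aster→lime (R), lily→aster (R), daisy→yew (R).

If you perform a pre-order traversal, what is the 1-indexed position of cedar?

2

Pre-order visits the node, then its left subtree, then its right subtree.
Visit reed.
At reed: go left to cedar.
  Visit cedar.
  At cedar: go left to plum.
    plum is a leaf — visit plum.
  At cedar: go right to mint.
    Visit mint.
    At mint: go left to lily.
      Visit lily.
      At lily: go left to rye.
        rye is a leaf — visit rye.
      At lily: go right to aster.
        Visit aster.
        At aster: go left to fig.
          fig is a leaf — visit fig.
        At aster: go right to lime.
          lime is a leaf — visit lime.
    At mint: go right to ivy.
      ivy is a leaf — visit ivy.
At reed: go right to daisy.
  Visit daisy.
  At daisy: no left child.
  At daisy: go right to yew.
    yew is a leaf — visit yew.
Full pre-order sequence: reed, cedar, plum, mint, lily, rye, aster, fig, lime, ivy, daisy, yew.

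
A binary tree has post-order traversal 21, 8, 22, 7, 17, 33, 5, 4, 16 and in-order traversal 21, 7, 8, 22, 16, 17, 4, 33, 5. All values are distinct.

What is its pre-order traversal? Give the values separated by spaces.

The last element of post-order is the root; it splits in-order into left and right subtrees.
Root 16: left subtree has 4 nodes {21, 7, 8, 22}, right has 4 {17, 4, 33, 5}.
  Root 7: left subtree has 1 node {21}, right has 2 {8, 22}.
    Root 22: left subtree has 1 node {8}, right has 0 { }.
  Root 4: left subtree has 1 node {17}, right has 2 {33, 5}.
    Root 5: left subtree has 1 node {33}, right has 0 { }.

16 7 21 22 8 4 17 5 33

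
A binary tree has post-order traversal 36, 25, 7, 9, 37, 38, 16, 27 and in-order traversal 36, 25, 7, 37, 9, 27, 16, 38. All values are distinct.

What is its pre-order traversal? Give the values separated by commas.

The last element of post-order is the root; it splits in-order into left and right subtrees.
Root 27: left subtree has 5 nodes {36, 25, 7, 37, 9}, right has 2 {16, 38}.
  Root 37: left subtree has 3 nodes {36, 25, 7}, right has 1 {9}.
    Root 7: left subtree has 2 nodes {36, 25}, right has 0 { }.
      Root 25: left subtree has 1 node {36}, right has 0 { }.
  Root 16: left subtree has 0 nodes { }, right has 1 {38}.

27, 37, 7, 25, 36, 9, 16, 38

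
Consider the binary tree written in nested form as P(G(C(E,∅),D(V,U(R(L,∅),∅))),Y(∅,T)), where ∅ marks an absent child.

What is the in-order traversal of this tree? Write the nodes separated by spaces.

In-order visits the left subtree, then the node, then the right subtree.
At P: go left to G.
  At G: go left to C.
    At C: go left to E.
      E is a leaf — visit E.
    Visit C.
    At C: no right child.
  Visit G.
  At G: go right to D.
    At D: go left to V.
      V is a leaf — visit V.
    Visit D.
    At D: go right to U.
      At U: go left to R.
        At R: go left to L.
          L is a leaf — visit L.
        Visit R.
        At R: no right child.
      Visit U.
      At U: no right child.
Visit P.
At P: go right to Y.
  At Y: no left child.
  Visit Y.
  At Y: go right to T.
    T is a leaf — visit T.

E C G V D L R U P Y T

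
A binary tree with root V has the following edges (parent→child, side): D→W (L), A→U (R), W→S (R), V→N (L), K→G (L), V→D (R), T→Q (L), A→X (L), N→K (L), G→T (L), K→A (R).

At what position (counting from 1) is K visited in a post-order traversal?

7

Post-order visits the left subtree, then the right subtree, then the node.
At V: go left to N.
  At N: go left to K.
    At K: go left to G.
      At G: go left to T.
        At T: go left to Q.
          Q is a leaf — visit Q.
        At T: no right child.
        Visit T.
      At G: no right child.
      Visit G.
    At K: go right to A.
      At A: go left to X.
        X is a leaf — visit X.
      At A: go right to U.
        U is a leaf — visit U.
      Visit A.
    Visit K.
  At N: no right child.
  Visit N.
At V: go right to D.
  At D: go left to W.
    At W: no left child.
    At W: go right to S.
      S is a leaf — visit S.
    Visit W.
  At D: no right child.
  Visit D.
Visit V.
Full post-order sequence: Q, T, G, X, U, A, K, N, S, W, D, V.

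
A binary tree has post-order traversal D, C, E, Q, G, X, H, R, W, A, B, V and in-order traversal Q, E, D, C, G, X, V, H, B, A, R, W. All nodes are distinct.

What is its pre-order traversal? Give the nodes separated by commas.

V, X, G, Q, E, C, D, B, H, A, W, R

The last element of post-order is the root; it splits in-order into left and right subtrees.
Root V: left subtree has 6 nodes {Q, E, D, C, G, X}, right has 5 {H, B, A, R, W}.
  Root X: left subtree has 5 nodes {Q, E, D, C, G}, right has 0 { }.
    Root G: left subtree has 4 nodes {Q, E, D, C}, right has 0 { }.
      Root Q: left subtree has 0 nodes { }, right has 3 {E, D, C}.
        Root E: left subtree has 0 nodes { }, right has 2 {D, C}.
          Root C: left subtree has 1 node {D}, right has 0 { }.
  Root B: left subtree has 1 node {H}, right has 3 {A, R, W}.
    Root A: left subtree has 0 nodes { }, right has 2 {R, W}.
      Root W: left subtree has 1 node {R}, right has 0 { }.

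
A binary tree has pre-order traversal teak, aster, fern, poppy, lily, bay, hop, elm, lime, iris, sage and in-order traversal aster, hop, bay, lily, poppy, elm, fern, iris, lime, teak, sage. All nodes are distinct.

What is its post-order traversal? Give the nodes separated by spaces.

The first element of pre-order is the root; it splits in-order into left and right subtrees.
Root teak: left subtree has 9 nodes {aster, hop, bay, lily, poppy, elm, fern, iris, lime}, right has 1 {sage}.
  Root aster: left subtree has 0 nodes { }, right has 8 {hop, bay, lily, poppy, elm, fern, iris, lime}.
    Root fern: left subtree has 5 nodes {hop, bay, lily, poppy, elm}, right has 2 {iris, lime}.
      Root poppy: left subtree has 3 nodes {hop, bay, lily}, right has 1 {elm}.
        Root lily: left subtree has 2 nodes {hop, bay}, right has 0 { }.
          Root bay: left subtree has 1 node {hop}, right has 0 { }.
      Root lime: left subtree has 1 node {iris}, right has 0 { }.

hop bay lily elm poppy iris lime fern aster sage teak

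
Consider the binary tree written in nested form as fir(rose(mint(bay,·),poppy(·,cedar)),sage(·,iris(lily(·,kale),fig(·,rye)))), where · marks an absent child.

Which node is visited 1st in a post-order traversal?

bay

Post-order visits the left subtree, then the right subtree, then the node.
At fir: go left to rose.
  At rose: go left to mint.
    At mint: go left to bay.
      bay is a leaf — visit bay.
    At mint: no right child.
    Visit mint.
  At rose: go right to poppy.
    At poppy: no left child.
    At poppy: go right to cedar.
      cedar is a leaf — visit cedar.
    Visit poppy.
  Visit rose.
At fir: go right to sage.
  At sage: no left child.
  At sage: go right to iris.
    At iris: go left to lily.
      At lily: no left child.
      At lily: go right to kale.
        kale is a leaf — visit kale.
      Visit lily.
    At iris: go right to fig.
      At fig: no left child.
      At fig: go right to rye.
        rye is a leaf — visit rye.
      Visit fig.
    Visit iris.
  Visit sage.
Visit fir.
Full post-order sequence: bay, mint, cedar, poppy, rose, kale, lily, rye, fig, iris, sage, fir.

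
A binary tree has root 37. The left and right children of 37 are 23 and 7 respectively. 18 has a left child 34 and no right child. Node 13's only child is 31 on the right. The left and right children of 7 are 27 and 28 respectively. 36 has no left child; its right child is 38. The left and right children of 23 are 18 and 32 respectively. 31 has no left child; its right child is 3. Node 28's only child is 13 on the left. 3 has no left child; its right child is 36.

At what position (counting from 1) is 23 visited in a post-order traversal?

4

Post-order visits the left subtree, then the right subtree, then the node.
At 37: go left to 23.
  At 23: go left to 18.
    At 18: go left to 34.
      34 is a leaf — visit 34.
    At 18: no right child.
    Visit 18.
  At 23: go right to 32.
    32 is a leaf — visit 32.
  Visit 23.
At 37: go right to 7.
  At 7: go left to 27.
    27 is a leaf — visit 27.
  At 7: go right to 28.
    At 28: go left to 13.
      At 13: no left child.
      At 13: go right to 31.
        At 31: no left child.
        At 31: go right to 3.
          At 3: no left child.
          At 3: go right to 36.
            At 36: no left child.
            At 36: go right to 38.
              38 is a leaf — visit 38.
            Visit 36.
          Visit 3.
        Visit 31.
      Visit 13.
    At 28: no right child.
    Visit 28.
  Visit 7.
Visit 37.
Full post-order sequence: 34, 18, 32, 23, 27, 38, 36, 3, 31, 13, 28, 7, 37.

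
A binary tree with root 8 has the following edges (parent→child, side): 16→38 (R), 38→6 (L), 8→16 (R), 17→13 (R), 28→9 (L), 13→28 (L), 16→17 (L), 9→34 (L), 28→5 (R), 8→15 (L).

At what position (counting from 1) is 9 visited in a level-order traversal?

Level-order visits nodes level by level from the root, left to right within each level.
Level 0: 8
Level 1: 15, 16
Level 2: 17, 38
Level 3: 13, 6
Level 4: 28
Level 5: 9, 5
Level 6: 34
Full level-order sequence: 8, 15, 16, 17, 38, 13, 6, 28, 9, 5, 34.

9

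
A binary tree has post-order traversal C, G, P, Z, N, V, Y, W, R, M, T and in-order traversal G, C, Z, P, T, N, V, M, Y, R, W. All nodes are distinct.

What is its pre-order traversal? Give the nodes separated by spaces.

The last element of post-order is the root; it splits in-order into left and right subtrees.
Root T: left subtree has 4 nodes {G, C, Z, P}, right has 6 {N, V, M, Y, R, W}.
  Root Z: left subtree has 2 nodes {G, C}, right has 1 {P}.
    Root G: left subtree has 0 nodes { }, right has 1 {C}.
  Root M: left subtree has 2 nodes {N, V}, right has 3 {Y, R, W}.
    Root V: left subtree has 1 node {N}, right has 0 { }.
    Root R: left subtree has 1 node {Y}, right has 1 {W}.

T Z G C P M V N R Y W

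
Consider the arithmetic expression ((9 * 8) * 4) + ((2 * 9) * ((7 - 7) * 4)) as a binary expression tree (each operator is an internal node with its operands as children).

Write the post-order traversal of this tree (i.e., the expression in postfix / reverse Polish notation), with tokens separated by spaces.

9 8 * 4 * 2 9 * 7 7 - 4 * * +

Post-order on an expression tree gives postfix notation: for each operator, emit left operand, right operand, then the operator.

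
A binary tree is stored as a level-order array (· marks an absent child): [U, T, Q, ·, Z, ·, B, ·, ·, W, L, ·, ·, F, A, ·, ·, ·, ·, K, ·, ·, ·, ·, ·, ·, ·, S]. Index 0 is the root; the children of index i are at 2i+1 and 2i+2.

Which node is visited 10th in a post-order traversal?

Post-order visits the left subtree, then the right subtree, then the node.
At U: go left to T.
  At T: no left child.
  At T: go right to Z.
    At Z: go left to W.
      At W: go left to K.
        K is a leaf — visit K.
      At W: no right child.
      Visit W.
    At Z: go right to L.
      L is a leaf — visit L.
    Visit Z.
  Visit T.
At U: go right to Q.
  At Q: no left child.
  At Q: go right to B.
    At B: go left to F.
      At F: go left to S.
        S is a leaf — visit S.
      At F: no right child.
      Visit F.
    At B: go right to A.
      A is a leaf — visit A.
    Visit B.
  Visit Q.
Visit U.
Full post-order sequence: K, W, L, Z, T, S, F, A, B, Q, U.

Q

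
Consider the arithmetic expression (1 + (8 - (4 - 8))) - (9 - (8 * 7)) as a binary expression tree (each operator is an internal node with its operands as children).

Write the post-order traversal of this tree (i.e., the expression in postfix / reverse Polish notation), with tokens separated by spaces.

Post-order on an expression tree gives postfix notation: for each operator, emit left operand, right operand, then the operator.

1 8 4 8 - - + 9 8 7 * - -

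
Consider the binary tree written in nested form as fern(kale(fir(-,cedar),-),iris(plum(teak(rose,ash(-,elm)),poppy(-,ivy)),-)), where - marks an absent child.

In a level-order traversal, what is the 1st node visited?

fern

Level-order visits nodes level by level from the root, left to right within each level.
Level 0: fern
Level 1: kale, iris
Level 2: fir, plum
Level 3: cedar, teak, poppy
Level 4: rose, ash, ivy
Level 5: elm
Full level-order sequence: fern, kale, iris, fir, plum, cedar, teak, poppy, rose, ash, ivy, elm.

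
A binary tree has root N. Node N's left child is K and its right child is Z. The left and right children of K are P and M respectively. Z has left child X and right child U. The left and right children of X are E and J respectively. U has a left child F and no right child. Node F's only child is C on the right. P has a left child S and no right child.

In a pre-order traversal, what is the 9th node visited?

J

Pre-order visits the node, then its left subtree, then its right subtree.
Visit N.
At N: go left to K.
  Visit K.
  At K: go left to P.
    Visit P.
    At P: go left to S.
      S is a leaf — visit S.
    At P: no right child.
  At K: go right to M.
    M is a leaf — visit M.
At N: go right to Z.
  Visit Z.
  At Z: go left to X.
    Visit X.
    At X: go left to E.
      E is a leaf — visit E.
    At X: go right to J.
      J is a leaf — visit J.
  At Z: go right to U.
    Visit U.
    At U: go left to F.
      Visit F.
      At F: no left child.
      At F: go right to C.
        C is a leaf — visit C.
    At U: no right child.
Full pre-order sequence: N, K, P, S, M, Z, X, E, J, U, F, C.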